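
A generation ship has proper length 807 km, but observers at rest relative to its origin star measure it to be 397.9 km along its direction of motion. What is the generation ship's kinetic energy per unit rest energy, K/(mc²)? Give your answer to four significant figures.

1.028

From L = L₀/γ: γ = 807/397.9 = 2.02815.
K/(mc²) = γ − 1 = 2.02815 − 1 = 1.028.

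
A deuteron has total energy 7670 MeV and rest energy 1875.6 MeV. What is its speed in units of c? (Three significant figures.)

Total energy E = γmc² gives γ = 7670/1875.6 = 4.0894.
Hence β = √(1 − 1/γ²) = √(1 − 0.0597972) = √0.9402028 = 0.970.

0.970c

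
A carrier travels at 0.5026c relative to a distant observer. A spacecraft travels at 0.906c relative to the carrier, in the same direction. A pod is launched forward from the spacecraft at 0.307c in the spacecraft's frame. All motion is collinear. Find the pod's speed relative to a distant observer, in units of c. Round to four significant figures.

Apply u = (u'+v)/(1+u'v) twice. Pod in the carrier frame: (0.307+0.906)/(1+0.307·0.906) = 1.213/1.278142 = 0.94903c.
That velocity, transformed to the rest frame of a distant observer: (0.94903+0.5026)/(1+0.94903·0.5026) = 1.45163/1.476982478 = 0.98283c.

0.9828c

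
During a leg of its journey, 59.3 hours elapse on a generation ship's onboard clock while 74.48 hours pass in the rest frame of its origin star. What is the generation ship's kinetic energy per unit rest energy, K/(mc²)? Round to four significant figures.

From Δt = γΔτ: γ = 74.48/59.3 = 1.25599.
K/(mc²) = γ − 1 = 1.25599 − 1 = 0.2560.

0.2560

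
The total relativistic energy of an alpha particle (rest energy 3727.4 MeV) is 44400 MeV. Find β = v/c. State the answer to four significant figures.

0.9965

Total energy E = γmc² gives γ = 44400/3727.4 = 11.912.
Hence β = √(1 − 1/γ²) = √(1 − 0.00704743) = √0.99295257 = 0.9965.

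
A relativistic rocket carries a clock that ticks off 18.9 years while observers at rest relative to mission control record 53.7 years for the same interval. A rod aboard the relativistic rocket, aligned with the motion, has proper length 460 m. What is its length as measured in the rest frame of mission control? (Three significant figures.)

162 m

γ = Δt/Δτ = 53.7/18.9 = 2.84127.
The rod contracts by the same γ: 460 m / 2.84127 = 162 m.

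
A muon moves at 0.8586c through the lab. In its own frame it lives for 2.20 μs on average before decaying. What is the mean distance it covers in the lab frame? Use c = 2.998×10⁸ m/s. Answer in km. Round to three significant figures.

Lorentz factor: γ = (1 − 0.73719396)^(−1/2) = 1.9507.
Lab-frame lifetime: Δt = γτ = 1.9507 × 2.20 μs = 4.2915 μs.
Distance: d = vΔt = 0.8586 × 2.998×10⁸ m/s × 4.2915×10^-6 s = 1100 m = 1.10 km.

1.10 km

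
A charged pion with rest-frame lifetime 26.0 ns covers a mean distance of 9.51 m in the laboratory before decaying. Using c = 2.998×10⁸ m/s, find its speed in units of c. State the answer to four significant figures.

0.7734c

Lab distance = (lab lifetime)·v = γτ·βc, so βγ = d/(cτ) = 9.510/(2.998×10⁸ × 2.600×10^-8) = 1.22.
With βγ = 1.22: γ² = 1 + (βγ)² = 2.4884, and β = (βγ)/γ = 1.22/1.57747 = 0.7734.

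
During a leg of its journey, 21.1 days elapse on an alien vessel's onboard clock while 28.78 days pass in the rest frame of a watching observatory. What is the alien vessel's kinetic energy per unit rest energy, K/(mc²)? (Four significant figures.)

γ = Δt/Δτ = 28.78/21.1 = 1.36398.
K/(mc²) = γ − 1 = 1.36398 − 1 = 0.3640.

0.3640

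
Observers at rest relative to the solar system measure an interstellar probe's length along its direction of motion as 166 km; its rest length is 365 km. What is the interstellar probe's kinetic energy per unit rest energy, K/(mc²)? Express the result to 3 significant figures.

1.20

From L = L₀/γ: γ = 365/166 = 2.1988.
Since K = (γ−1)mc², K/(mc²) = 2.1988 − 1 = 1.20.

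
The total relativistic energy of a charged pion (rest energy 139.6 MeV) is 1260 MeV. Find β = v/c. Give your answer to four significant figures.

Total energy E = γmc² gives γ = 1260/139.6 = 9.0258.
Hence β = √(1 − 1/γ²) = √(1 − 0.0122752) = √0.9877248 = 0.9938.

0.9938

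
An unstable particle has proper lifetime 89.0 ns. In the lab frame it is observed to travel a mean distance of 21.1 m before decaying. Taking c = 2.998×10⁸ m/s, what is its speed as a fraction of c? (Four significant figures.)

d = βγcτ ⇒ βγ = d/(cτ) = 21.10 m / (26.6822 m) = 0.79079.
β = (βγ)/√(1+(βγ)²) = 0.79079/√1.625349 = 0.6203.

0.6203c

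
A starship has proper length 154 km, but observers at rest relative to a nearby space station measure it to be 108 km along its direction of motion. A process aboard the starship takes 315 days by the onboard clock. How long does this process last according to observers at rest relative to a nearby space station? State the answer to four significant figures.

γ = L₀/L = 154/108 = 1.42593.
Δt = γΔτ = 1.42593 × 315 = 449.2 days.

449.2 days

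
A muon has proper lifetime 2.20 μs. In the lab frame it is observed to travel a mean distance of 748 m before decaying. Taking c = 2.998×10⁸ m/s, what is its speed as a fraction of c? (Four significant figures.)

0.7501c

Lab distance = (lab lifetime)·v = γτ·βc, so βγ = d/(cτ) = 748.0/(2.998×10⁸ × 2.200×10^-6) = 1.1341.
With βγ = 1.1341: γ² = 1 + (βγ)² = 2.28618, and β = (βγ)/γ = 1.1341/1.51201 = 0.7501.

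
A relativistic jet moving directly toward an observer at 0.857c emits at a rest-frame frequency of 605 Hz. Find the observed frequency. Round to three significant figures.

2180 Hz

Relativistic Doppler (source moving toward): f_obs = f_src · √((1+β)/(1−β)).
With β = 0.857: factor = √(1.857/0.143) = 3.6036.
f_obs = 605 × 3.6036 = 2180 Hz.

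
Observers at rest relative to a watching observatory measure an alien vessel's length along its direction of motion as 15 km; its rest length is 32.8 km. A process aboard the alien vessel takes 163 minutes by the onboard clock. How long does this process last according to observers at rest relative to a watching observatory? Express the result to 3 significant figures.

Length contraction gives γ = L₀/L = 32.8/15 = 2.18667.
The same γ dilates the second interval: 2.18667 × 163 minutes = 356 minutes.

356 minutes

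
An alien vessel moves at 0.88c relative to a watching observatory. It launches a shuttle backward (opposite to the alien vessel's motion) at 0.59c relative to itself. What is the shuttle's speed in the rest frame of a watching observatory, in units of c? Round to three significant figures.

0.603c

In units of c, u = (u' + v)/(1 + u'v) with u' = −0.59 and v = 0.88.
Numerator: −0.59 + 0.88 = 0.29. Denominator: 1 + (−0.59)(0.88) = 0.4808.
u = 0.29/0.4808 = 0.60316, so the speed is 0.603c.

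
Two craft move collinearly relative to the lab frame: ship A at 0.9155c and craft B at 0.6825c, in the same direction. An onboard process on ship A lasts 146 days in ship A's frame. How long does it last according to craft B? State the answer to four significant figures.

The velocity of ship A relative to craft B is (0.9155 − 0.6825)c / (1 − 0.9155×0.6825) = 0.62105c; relative speed 0.62105c.
At |u| = 0.62105c, γ = (1 − 0.385703)^(−1/2) = 1.2759.
The clock on ship A records proper time, so craft B measures Δt = γΔτ = 1.2759 × 146 = 186.3 days.

186.3 days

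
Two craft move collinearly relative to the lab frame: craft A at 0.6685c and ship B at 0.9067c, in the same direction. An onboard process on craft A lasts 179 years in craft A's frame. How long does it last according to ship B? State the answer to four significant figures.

The velocity of craft A relative to ship B is (0.6685 − 0.9067)c / (1 − 0.6685×0.9067) = −0.60477c; relative speed 0.60477c.
γ for this relative speed: γ = 1/√(1 − 0.365747) = 1.2557.
Craft A's interval is proper; time dilation gives Δt_B = γΔτ = 1.2557 × 179 years = 224.8 years.

224.8 years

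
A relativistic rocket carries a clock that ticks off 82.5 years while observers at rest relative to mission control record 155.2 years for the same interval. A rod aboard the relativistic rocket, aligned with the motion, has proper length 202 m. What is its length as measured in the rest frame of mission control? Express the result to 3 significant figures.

The time-dilation ratio gives γ = 155.2/82.5 = 1.88121.
The rod contracts by the same γ: 202 m / 1.88121 = 107 m.

107 m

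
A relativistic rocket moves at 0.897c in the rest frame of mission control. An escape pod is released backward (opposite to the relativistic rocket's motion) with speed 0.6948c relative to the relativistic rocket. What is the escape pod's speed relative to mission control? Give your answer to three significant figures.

0.537c

In units of c, u = (u' + v)/(1 + u'v) with u' = −0.6948 and v = 0.897.
Numerator: −0.6948 + 0.897 = 0.2022. Denominator: 1 + (−0.6948)(0.897) = 0.3767644.
u = 0.2022/0.3767644 = 0.53667, so the speed is 0.537c.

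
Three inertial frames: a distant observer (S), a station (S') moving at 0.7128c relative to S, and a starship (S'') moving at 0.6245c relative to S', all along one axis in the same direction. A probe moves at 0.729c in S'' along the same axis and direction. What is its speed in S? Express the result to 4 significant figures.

Apply u = (u'+v)/(1+u'v) twice. Probe in the station frame: (0.729+0.6245)/(1+0.729·0.6245) = 1.3535/1.4552605 = 0.93007c.
That velocity, transformed to the rest frame of a distant observer: (0.93007+0.7128)/(1+0.93007·0.7128) = 1.64287/1.662953896 = 0.98792c.

0.9879c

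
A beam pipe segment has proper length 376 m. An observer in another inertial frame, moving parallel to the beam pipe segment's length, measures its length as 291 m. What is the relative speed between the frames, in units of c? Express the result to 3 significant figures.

Length contraction gives γ = L₀/L = 376/291 = 1.2921.
β = √(1 − 1/γ²) = √0.401026 = 0.633.

0.633c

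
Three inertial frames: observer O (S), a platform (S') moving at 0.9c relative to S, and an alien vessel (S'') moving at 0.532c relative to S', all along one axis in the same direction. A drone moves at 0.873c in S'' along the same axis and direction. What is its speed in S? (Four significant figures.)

Apply u = (u'+v)/(1+u'v) twice. Drone in the platform frame: (0.873+0.532)/(1+0.873·0.532) = 1.405/1.464436 = 0.95941c.
That velocity, transformed to the rest frame of observer O: (0.95941+0.9)/(1+0.95941·0.9) = 1.85941/1.863469 = 0.99782c.

0.9978c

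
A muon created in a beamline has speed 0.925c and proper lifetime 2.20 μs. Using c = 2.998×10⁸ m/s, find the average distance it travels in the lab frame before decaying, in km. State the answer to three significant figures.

γ = 1/√(1 − β²) = 1/√(1 − 0.855625) = 1/√0.144375 = 1/0.379967 = 2.6318.
Lab-frame lifetime: Δt = γτ = 2.6318 × 2.20 μs = 5.79 μs.
Distance: d = vΔt = 0.925 × 2.998×10⁸ m/s × 5.7900×10^-6 s = 1610 m = 1.61 km.

1.61 km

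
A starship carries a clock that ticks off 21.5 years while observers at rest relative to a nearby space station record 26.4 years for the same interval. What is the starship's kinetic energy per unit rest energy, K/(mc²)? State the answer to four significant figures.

0.2279

The time-dilation ratio gives γ = 26.4/21.5 = 1.22791.
K/(mc²) = γ − 1 = 1.22791 − 1 = 0.2279.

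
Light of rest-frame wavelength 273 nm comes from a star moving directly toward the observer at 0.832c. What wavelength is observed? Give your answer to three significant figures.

Relativistic Doppler for wavelength: λ_obs = λ_src · √((1−β)/(1+β)).
With β = 0.832: factor = √(0.168/1.832) = 0.30283.
λ_obs = 273 × 0.30283 = 82.7 nm.

82.7 nm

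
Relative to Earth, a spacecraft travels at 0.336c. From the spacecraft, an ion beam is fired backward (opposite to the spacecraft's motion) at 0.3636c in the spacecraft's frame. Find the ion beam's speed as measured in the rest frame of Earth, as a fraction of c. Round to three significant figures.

0.0314c

In units of c, u = (u' + v)/(1 + u'v) with u' = −0.3636 and v = 0.336.
Numerator: −0.3636 + 0.336 = −0.0276. Denominator: 1 + (−0.3636)(0.336) = 0.8778304.
u = −0.0276/0.8778304 = −0.031441, so the speed is 0.0314c.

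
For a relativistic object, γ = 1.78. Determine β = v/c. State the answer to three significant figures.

0.827

β = √(1 − 1/γ²) = √(1 − 1/3.1684) = √0.684383 = 0.827.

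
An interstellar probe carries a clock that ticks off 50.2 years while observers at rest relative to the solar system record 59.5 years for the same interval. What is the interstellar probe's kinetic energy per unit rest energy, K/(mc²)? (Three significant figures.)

γ = Δt/Δτ = 59.5/50.2 = 1.18526.
K/(mc²) = γ − 1 = 1.18526 − 1 = 0.185.

0.185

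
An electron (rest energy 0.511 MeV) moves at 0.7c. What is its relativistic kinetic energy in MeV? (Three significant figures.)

Lorentz factor: γ = (1 − 0.49)^(−1/2) = 1.40028.
Kinetic energy: K = (γ − 1)mc² = (1.40028 − 1) × 0.511 MeV = 0.40028 × 0.511 = 0.205 MeV.

0.205 MeV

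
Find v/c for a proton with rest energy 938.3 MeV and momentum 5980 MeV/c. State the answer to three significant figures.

0.988

pc/(mc²) = 5980/938.3 = 6.3732 = βγ = β/√(1−β²).
So β² = x²/(1 + x²) with x = 6.3732: x² = 40.6177, β² = 40.6177/41.6177 = 0.975972, β = 0.988.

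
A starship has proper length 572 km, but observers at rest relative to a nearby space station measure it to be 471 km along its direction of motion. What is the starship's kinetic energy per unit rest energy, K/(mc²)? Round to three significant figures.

From L = L₀/γ: γ = 572/471 = 1.21444.
Since K = (γ−1)mc², K/(mc²) = 1.21444 − 1 = 0.214.

0.214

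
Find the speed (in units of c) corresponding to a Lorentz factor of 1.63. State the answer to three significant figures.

0.790c

β = √(1 − 1/γ²) = √(1 − 1/2.6569) = √0.623622 = 0.790.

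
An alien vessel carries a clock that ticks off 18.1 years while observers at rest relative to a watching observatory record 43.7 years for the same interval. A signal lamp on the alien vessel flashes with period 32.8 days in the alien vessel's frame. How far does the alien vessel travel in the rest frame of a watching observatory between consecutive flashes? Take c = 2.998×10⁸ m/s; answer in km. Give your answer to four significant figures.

1.867×10^12 km

The time-dilation ratio gives γ = 43.7/18.1 = 2.41436.
β = √(1 − 1/γ²) = 0.91019. Lab-frame period = γτ = 2.41436×32.8 days = 79.191 days. Distance = βc × γτ = 0.91019 × 2.998×10⁸ m/s × 6842102.4 s = 1.8670×10^15 m = 1.867×10^12 km.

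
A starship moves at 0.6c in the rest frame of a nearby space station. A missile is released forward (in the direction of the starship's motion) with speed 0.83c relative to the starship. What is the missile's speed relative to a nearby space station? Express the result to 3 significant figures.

0.955c

Relativistic velocity addition: u = (u' + v)/(1 + u'v/c²), with u' = 0.83c and v = 0.6c.
Numerator: 0.83 + 0.6 = 1.43. Denominator: 1 + (0.83)(0.6) = 1.498.
u = 1.43/1.498 = 0.95461, so the speed is 0.955c.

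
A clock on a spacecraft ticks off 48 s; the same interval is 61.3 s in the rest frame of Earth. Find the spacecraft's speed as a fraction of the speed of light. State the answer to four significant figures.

γ = Δt/Δτ = 61.3/48 = 1.2771.
β = √(1 − 1/γ²) = √(1 − 0.613127) = √0.386873 = 0.6220.

0.6220c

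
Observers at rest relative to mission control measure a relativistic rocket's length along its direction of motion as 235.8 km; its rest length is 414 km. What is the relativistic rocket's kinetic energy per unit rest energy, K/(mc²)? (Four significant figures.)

Length contraction gives γ = L₀/L = 414/235.8 = 1.75573.
K/(mc²) = γ − 1 = 1.75573 − 1 = 0.7557.

0.7557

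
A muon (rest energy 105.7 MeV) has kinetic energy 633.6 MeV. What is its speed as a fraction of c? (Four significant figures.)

K = (γ−1)mc², so γ = 1 + 633.6/105.7 = 6.9943.
Then v/c = √(1 − γ⁻²) = √(1 − 0.0204414) = √0.9795586 = 0.9897.

0.9897c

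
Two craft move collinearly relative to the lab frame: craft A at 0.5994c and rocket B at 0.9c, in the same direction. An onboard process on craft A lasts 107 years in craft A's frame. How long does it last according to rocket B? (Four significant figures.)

141.2 years

The velocity of craft A relative to rocket B is (0.5994 − 0.9)c / (1 − 0.5994×0.9) = −0.65271c; relative speed 0.65271c.
At |u| = 0.65271c, γ = (1 − 0.42603)^(−1/2) = 1.3199.
The clock on craft A records proper time, so rocket B measures Δt = γΔτ = 1.3199 × 107 = 141.2 years.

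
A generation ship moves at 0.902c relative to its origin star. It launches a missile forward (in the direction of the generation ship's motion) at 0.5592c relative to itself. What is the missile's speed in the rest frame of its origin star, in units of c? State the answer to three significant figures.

0.971c

Relativistic velocity addition: u = (u' + v)/(1 + u'v/c²), with u' = 0.5592c and v = 0.902c.
Numerator: 0.5592 + 0.902 = 1.4612. Denominator: 1 + (0.5592)(0.902) = 1.5043984.
u = 1.4612/1.5043984 = 0.97129, so the speed is 0.971c.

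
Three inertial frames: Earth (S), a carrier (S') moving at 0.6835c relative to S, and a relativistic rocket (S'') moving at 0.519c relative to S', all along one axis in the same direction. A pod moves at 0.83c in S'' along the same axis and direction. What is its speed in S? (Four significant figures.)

First combine the pod and relativistic rocket (S''→S'): u₁ = (0.83 + 0.519)/(1 + 0.83×0.519) = 1.349/1.43077 = 0.94285.
Then combine with the carrier (S'→S): u = (0.94285 + 0.6835)/(1 + 0.94285×0.6835) = 1.62635/1.644437975 = 0.989.

0.9890c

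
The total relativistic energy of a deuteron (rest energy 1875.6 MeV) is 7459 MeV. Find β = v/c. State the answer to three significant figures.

γ = E/(mc²) = 7459/1875.6 = 3.9769.
β = √(1 − 1/γ²) = √(1 − 0.0632282) = √0.9367718 = 0.968.

0.968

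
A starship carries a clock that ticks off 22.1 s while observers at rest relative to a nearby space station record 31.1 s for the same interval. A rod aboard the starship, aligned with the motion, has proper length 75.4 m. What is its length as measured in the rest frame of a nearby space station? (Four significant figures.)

The time-dilation ratio gives γ = 31.1/22.1 = 1.40724.
L = L₀/γ = 75.4/1.40724 = 53.58 m.

53.58 m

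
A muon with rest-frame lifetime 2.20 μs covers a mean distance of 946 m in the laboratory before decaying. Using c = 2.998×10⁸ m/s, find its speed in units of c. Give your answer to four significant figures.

0.8203c

d = βγcτ ⇒ βγ = d/(cτ) = 946.0 m / (659.56 m) = 1.4343.
β = (βγ)/√(1+(βγ)²) = 1.4343/√3.05722 = 0.8203.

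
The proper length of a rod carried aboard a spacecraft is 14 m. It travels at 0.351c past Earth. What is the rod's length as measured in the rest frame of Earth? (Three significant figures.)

γ = 1/√(1 − β²) = 1/√(1 − 0.123201) = 1/√0.876799 = 1/0.936375 = 1.0679.
Length contraction: L = L₀/γ = 14/1.0679 = 13.1 m.

13.1 m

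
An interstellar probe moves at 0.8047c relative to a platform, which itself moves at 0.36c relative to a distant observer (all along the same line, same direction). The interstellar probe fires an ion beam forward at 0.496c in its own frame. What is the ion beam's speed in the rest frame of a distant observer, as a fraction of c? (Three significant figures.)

0.966c

First combine the ion beam and interstellar probe (S''→S'): u₁ = (0.496 + 0.8047)/(1 + 0.496×0.8047) = 1.3007/1.3991312 = 0.92965.
Then combine with the platform (S'→S): u = (0.92965 + 0.36)/(1 + 0.92965×0.36) = 1.28965/1.334674 = 0.96627.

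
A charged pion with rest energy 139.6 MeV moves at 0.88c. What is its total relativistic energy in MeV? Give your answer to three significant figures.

294 MeV

γ = 1/√(1 − β²) = 1/√(1 − 0.7744) = 1/√0.2256 = 1/0.474974 = 2.1054.
Total energy: E = γmc² = 2.1054 × 139.6 MeV = 294 MeV.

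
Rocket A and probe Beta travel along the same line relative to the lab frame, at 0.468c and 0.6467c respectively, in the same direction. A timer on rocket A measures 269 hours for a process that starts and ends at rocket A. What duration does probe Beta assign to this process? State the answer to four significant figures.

Transform rocket A's velocity into probe Beta's frame: (0.468 − 0.6467)/(1 − 0.468·0.6467) = −0.1787/0.6973444, so the relative speed is 0.25626c.
At |u| = 0.25626c, γ = (1 − 0.0656692)^(−1/2) = 1.0345.
The clock on rocket A records proper time, so probe Beta measures Δt = γΔτ = 1.0345 × 269 = 278.3 hours.

278.3 hours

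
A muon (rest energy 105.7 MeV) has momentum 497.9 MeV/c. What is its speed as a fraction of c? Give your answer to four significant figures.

pc/(mc²) = 497.9/105.7 = 4.7105 = βγ = β/√(1−β²).
So β² = x²/(1 + x²) with x = 4.7105: x² = 22.1888, β² = 22.1888/23.1888 = 0.956876, β = 0.9782.

0.9782c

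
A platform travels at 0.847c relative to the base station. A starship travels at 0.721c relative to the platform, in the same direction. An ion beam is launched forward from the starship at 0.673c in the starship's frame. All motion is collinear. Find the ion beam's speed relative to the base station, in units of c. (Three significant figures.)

0.995c

Compose velocities in two stages. Stage 1 (into S'): u₁ = (0.673+0.721)/(1+0.673×0.721) = 0.93857.
Stage 2 (into S): u = (0.93857+0.847)/(1+0.93857×0.847) = 0.99476, so the speed is 0.995c.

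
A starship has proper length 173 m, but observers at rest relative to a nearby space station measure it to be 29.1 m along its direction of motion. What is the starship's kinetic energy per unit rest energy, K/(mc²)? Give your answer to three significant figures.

From L = L₀/γ: γ = 173/29.1 = 5.94502.
Since K = (γ−1)mc², K/(mc²) = 5.94502 − 1 = 4.95.

4.95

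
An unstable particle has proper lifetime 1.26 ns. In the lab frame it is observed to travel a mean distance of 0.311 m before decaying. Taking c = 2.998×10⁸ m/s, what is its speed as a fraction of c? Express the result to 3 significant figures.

0.636c

d = βγcτ ⇒ βγ = d/(cτ) = 0.3110 m / (0.377748 m) = 0.8233.
β = (βγ)/√(1+(βγ)²) = 0.8233/√1.677823 = 0.636.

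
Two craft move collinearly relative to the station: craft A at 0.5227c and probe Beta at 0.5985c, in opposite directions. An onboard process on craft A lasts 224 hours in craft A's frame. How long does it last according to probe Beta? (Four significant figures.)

The velocity of craft A relative to probe Beta is (0.5227 + 0.5985)c / (1 + 0.5227×0.5985) = 0.85403c; relative speed 0.85403c.
γ for this relative speed: γ = 1/√(1 − 0.729367) = 1.9222.
The clock on craft A records proper time, so probe Beta measures Δt = γΔτ = 1.9222 × 224 = 430.6 hours.

430.6 hours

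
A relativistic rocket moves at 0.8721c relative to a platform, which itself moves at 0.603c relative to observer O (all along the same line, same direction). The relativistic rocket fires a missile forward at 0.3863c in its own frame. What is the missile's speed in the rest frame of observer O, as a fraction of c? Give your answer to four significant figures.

0.9851c

Compose velocities in two stages. Stage 1 (into S'): u₁ = (0.3863+0.8721)/(1+0.3863×0.8721) = 0.94129.
Stage 2 (into S): u = (0.94129+0.603)/(1+0.94129×0.603) = 0.98513, so the speed is 0.9851c.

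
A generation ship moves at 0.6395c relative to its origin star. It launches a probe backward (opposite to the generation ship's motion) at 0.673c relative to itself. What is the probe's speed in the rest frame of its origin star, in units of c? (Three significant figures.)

0.0588c

Relativistic velocity addition: u = (u' + v)/(1 + u'v/c²), with u' = −0.673c and v = 0.6395c.
Numerator: −0.673 + 0.6395 = −0.0335. Denominator: 1 + (−0.673)(0.6395) = 0.5696165.
u = −0.0335/0.5696165 = −0.058811, so the speed is 0.0588c.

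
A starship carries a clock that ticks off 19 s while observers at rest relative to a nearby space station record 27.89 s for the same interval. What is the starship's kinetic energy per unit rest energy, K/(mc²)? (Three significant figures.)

0.468

γ = Δt/Δτ = 27.89/19 = 1.46789.
K/(mc²) = γ − 1 = 1.46789 − 1 = 0.468.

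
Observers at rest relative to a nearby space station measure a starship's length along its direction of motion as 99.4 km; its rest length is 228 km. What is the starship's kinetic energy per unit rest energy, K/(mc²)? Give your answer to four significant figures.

From L = L₀/γ: γ = 228/99.4 = 2.29376.
K/(mc²) = γ − 1 = 2.29376 − 1 = 1.294.

1.294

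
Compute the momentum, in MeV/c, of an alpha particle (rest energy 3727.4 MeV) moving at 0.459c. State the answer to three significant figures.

Lorentz factor: γ = (1 − 0.210681)^(−1/2) = 1.1256.
Momentum: p = γβ·mc = 1.1256 × 0.459 × 3727.4 MeV/c = 1930 MeV/c.

1930 MeV/c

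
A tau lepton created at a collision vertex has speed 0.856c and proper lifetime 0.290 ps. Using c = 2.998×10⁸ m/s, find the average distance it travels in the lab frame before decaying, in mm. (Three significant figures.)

0.144 mm

Lorentz factor: γ = (1 − 0.732736)^(−1/2) = 1.9343.
Lab-frame lifetime: Δt = γτ = 1.9343 × 0.290 ps = 0.56095 ps.
Distance: d = vΔt = 0.856 × 2.998×10⁸ m/s × 5.6095×10^-13 s = 1.44×10^-4 m = 0.144 mm.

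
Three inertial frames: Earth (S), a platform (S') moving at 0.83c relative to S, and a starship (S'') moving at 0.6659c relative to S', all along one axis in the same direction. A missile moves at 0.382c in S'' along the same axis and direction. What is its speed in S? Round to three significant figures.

Compose velocities in two stages. Stage 1 (into S'): u₁ = (0.382+0.6659)/(1+0.382×0.6659) = 0.8354.
Stage 2 (into S): u = (0.8354+0.83)/(1+0.8354×0.83) = 0.98348, so the speed is 0.983c.

0.983c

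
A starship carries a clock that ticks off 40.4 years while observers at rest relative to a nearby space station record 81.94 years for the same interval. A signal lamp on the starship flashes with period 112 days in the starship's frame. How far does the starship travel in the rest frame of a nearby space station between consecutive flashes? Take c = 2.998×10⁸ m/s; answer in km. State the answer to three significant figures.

5.12×10^12 km

The time-dilation ratio gives γ = 81.94/40.4 = 2.02822.
β = √(1 − 1/γ²) = 0.87. Lab-frame period = γτ = 2.02822×112 days = 227.16 days. Distance = βc × γτ = 0.87 × 2.998×10⁸ m/s × 19626624 s = 5.1191×10^15 m = 5.12×10^12 km.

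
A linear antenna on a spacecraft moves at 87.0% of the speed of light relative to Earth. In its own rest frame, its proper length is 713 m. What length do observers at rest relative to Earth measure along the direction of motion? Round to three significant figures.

γ = 1/√(1 − β²) = 1/√(1 − 0.7569) = 1/√0.2431 = 1/0.493052 = 2.0282.
Length contraction: L = L₀/γ = 713/2.0282 = 352 m.

352 m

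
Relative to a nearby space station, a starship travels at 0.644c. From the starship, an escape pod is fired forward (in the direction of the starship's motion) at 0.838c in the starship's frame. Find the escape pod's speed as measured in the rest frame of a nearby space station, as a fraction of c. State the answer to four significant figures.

0.9625c

Relativistic velocity addition: u = (u' + v)/(1 + u'v/c²), with u' = 0.838c and v = 0.644c.
Numerator: 0.838 + 0.644 = 1.482. Denominator: 1 + (0.838)(0.644) = 1.539672.
u = 1.482/1.539672 = 0.96254, so the speed is 0.9625c.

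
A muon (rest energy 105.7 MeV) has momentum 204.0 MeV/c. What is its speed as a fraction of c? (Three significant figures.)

0.888c

βγ = pc/(mc²) = 204.0/105.7 = 1.93.
Since γ² = 1 + (βγ)² = 4.7249, γ = √4.7249 = 2.17368, and β = (βγ)/γ = 1.93/2.17368 = 0.888.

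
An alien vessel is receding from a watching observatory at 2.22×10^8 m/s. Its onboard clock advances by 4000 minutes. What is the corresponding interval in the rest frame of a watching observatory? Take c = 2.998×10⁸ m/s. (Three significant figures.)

5950 minutes

β = v/c = (2.22×10^8 m/s)/(2.998×10⁸ m/s) = 0.740494.
With β = 0.740494, γ = 1/√(1 − 0.740494²) = 1/√0.4516686 = 1.488.
The onboard clock measures proper time, so the interval in the rest frame of a watching observatory is dilated: Δt = γ·Δτ = 1.488 × 4000 minutes = 5950 minutes.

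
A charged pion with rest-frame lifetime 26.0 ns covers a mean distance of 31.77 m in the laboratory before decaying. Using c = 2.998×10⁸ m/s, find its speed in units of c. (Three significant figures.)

0.971c

d = βγcτ ⇒ βγ = d/(cτ) = 31.77 m / (7.7948 m) = 4.0758.
β = (βγ)/√(1+(βγ)²) = 4.0758/√17.6121 = 0.971.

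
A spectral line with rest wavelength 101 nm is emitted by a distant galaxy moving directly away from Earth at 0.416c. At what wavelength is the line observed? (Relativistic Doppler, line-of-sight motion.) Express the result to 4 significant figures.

Relativistic Doppler for wavelength: λ_obs = λ_src · √((1+β)/(1−β)).
With β = 0.416: factor = √(1.416/0.584) = 1.5571.
λ_obs = 101 × 1.5571 = 157.3 nm.

157.3 nm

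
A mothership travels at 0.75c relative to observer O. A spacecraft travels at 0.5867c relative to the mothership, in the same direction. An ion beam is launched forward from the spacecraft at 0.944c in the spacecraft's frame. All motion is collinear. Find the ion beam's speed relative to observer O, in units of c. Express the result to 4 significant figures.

0.9979c

Compose velocities in two stages. Stage 1 (into S'): u₁ = (0.944+0.5867)/(1+0.944×0.5867) = 0.9851.
Stage 2 (into S): u = (0.9851+0.75)/(1+0.9851×0.75) = 0.99786, so the speed is 0.9979c.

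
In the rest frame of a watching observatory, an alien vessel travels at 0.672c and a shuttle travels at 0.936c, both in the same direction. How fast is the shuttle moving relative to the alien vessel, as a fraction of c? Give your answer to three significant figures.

0.712c

Transform to the alien vessel's frame: u' = (u − v)/(1 − uv/c²).
u' = (0.936 − 0.672)/(1 − 0.936×0.672) = 0.264/0.371008 = 0.71157.
Speed in the alien vessel's frame: 0.712c (in the same direction).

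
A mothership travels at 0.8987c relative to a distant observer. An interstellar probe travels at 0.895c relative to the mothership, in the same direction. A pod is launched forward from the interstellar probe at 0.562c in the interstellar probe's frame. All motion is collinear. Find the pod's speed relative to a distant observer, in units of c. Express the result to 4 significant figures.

0.9983c

Compose velocities in two stages. Stage 1 (into S'): u₁ = (0.562+0.895)/(1+0.562×0.895) = 0.9694.
Stage 2 (into S): u = (0.9694+0.8987)/(1+0.9694×0.8987) = 0.99834, so the speed is 0.9983c.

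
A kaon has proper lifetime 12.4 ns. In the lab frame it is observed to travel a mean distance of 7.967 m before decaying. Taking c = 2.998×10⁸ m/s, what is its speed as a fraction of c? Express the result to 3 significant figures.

Let x = d/(cτ) = 7.967 m / (2.998×10⁸ m/s × 1.240×10^-8 s) = 2.1431. Since d = βγcτ, x = βγ = β/√(1−β²).
Solving: β² = x²/(1+x²) = 4.59288/5.59288 = 0.821201, so β = 0.906.

0.906c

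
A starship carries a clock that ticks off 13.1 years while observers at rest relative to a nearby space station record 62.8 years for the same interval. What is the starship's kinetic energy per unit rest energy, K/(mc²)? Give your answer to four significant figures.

3.794

From Δt = γΔτ: γ = 62.8/13.1 = 4.79389.
Since K = (γ−1)mc², K/(mc²) = 4.79389 − 1 = 3.794.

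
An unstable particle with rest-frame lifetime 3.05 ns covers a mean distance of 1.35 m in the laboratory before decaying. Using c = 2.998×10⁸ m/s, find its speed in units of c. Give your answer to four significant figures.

Let x = d/(cτ) = 1.350 m / (2.998×10⁸ m/s × 3.050×10^-9 s) = 1.4764. Since d = βγcτ, x = βγ = β/√(1−β²).
Solving: β² = x²/(1+x²) = 2.17976/3.17976 = 0.685511, so β = 0.8280.

0.8280c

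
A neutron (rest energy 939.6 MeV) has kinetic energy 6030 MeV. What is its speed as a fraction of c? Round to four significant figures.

0.9909c

γ = 1 + K/(mc²) = 1 + 6030/939.6 = 7.4176.
β = √(1 − 1/γ²) = √(1 − 0.0181749) = √0.9818251 = 0.9909.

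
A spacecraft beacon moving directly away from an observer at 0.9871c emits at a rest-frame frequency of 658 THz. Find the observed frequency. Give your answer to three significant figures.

Relativistic Doppler (source moving away): f_obs = f_src · √((1−β)/(1+β)).
With β = 0.9871: factor = √(0.0129/1.9871) = 0.080572.
f_obs = 658 × 0.080572 = 53.0 THz.

53.0 THz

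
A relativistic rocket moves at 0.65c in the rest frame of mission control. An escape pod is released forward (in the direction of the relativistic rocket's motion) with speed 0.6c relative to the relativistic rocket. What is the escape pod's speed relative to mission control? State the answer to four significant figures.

In units of c, u = (u' + v)/(1 + u'v) with u' = 0.6 and v = 0.65.
Numerator: 0.6 + 0.65 = 1.25. Denominator: 1 + (0.6)(0.65) = 1.39.
u = 1.25/1.39 = 0.89928, so the speed is 0.8993c.

0.8993c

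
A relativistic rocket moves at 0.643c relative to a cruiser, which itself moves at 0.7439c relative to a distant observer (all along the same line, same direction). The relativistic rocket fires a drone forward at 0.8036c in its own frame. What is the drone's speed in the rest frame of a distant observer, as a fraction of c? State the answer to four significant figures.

First combine the drone and relativistic rocket (S''→S'): u₁ = (0.8036 + 0.643)/(1 + 0.8036×0.643) = 1.4466/1.5167148 = 0.95377.
Then combine with the cruiser (S'→S): u = (0.95377 + 0.7439)/(1 + 0.95377×0.7439) = 1.69767/1.709509503 = 0.99307.

0.9931c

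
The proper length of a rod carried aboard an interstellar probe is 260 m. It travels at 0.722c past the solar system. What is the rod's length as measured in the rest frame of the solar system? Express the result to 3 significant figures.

180 m

β² = 0.521284, so γ = 1/√0.478716 = 1.4453.
Length contraction: L = L₀/γ = 260/1.4453 = 180 m.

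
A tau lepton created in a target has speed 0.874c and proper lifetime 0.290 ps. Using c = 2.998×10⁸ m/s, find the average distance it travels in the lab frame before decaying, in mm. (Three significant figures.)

0.156 mm

β² = 0.763876, so γ = 1/√0.236124 = 2.0579.
Lab-frame lifetime: Δt = γτ = 2.0579 × 0.290 ps = 0.59679 ps.
Distance: d = vΔt = 0.874 × 2.998×10⁸ m/s × 5.9679×10^-13 s = 1.56×10^-4 m = 0.156 mm.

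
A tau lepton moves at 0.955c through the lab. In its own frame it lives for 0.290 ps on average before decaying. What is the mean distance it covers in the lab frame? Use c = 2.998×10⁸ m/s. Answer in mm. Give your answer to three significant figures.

0.280 mm

γ = 1/√(1 − β²) = 1/√(1 − 0.912025) = 1/√0.087975 = 1/0.296606 = 3.3715.
Lab-frame lifetime: Δt = γτ = 3.3715 × 0.290 ps = 0.97774 ps.
Distance: d = vΔt = 0.955 × 2.998×10⁸ m/s × 9.7774×10^-13 s = 2.80×10^-4 m = 0.280 mm.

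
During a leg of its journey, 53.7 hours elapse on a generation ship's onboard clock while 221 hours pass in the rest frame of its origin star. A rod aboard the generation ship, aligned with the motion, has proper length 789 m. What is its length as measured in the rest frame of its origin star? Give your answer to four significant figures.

191.7 m

The time-dilation ratio gives γ = 221/53.7 = 4.11546.
L = L₀/γ = 789/4.11546 = 191.7 m.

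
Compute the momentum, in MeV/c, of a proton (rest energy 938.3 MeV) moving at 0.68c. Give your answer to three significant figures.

γ = 1/√(1 − β²) = 1/√(1 − 0.4624) = 1/√0.5376 = 1/0.733212 = 1.3639.
Momentum: p = γβ·mc = 1.3639 × 0.68 × 938.3 MeV/c = 870 MeV/c.

870 MeV/c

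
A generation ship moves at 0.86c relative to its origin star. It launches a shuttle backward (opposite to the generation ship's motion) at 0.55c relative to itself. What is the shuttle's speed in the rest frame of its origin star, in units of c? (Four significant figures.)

In units of c, u = (u' + v)/(1 + u'v) with u' = −0.55 and v = 0.86.
Numerator: −0.55 + 0.86 = 0.31. Denominator: 1 + (−0.55)(0.86) = 0.527.
u = 0.31/0.527 = 0.58824, so the speed is 0.5882c.

0.5882c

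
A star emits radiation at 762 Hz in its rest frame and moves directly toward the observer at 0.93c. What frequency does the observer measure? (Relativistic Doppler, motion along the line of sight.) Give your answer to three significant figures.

4000 Hz

Relativistic Doppler (source moving toward): f_obs = f_src · √((1+β)/(1−β)).
With β = 0.93: factor = √(1.93/0.07) = 5.2509.
f_obs = 762 × 5.2509 = 4000 Hz.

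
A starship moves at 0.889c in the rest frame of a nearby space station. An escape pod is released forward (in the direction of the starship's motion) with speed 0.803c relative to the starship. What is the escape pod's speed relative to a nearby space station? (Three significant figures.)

0.987c

Relativistic velocity addition: u = (u' + v)/(1 + u'v/c²), with u' = 0.803c and v = 0.889c.
Numerator: 0.803 + 0.889 = 1.692. Denominator: 1 + (0.803)(0.889) = 1.713867.
u = 1.692/1.713867 = 0.98724, so the speed is 0.987c.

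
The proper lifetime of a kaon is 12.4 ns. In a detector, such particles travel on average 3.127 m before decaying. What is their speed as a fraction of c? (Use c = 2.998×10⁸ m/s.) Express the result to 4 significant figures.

Lab distance = (lab lifetime)·v = γτ·βc, so βγ = d/(cτ) = 3.127/(2.998×10⁸ × 1.240×10^-8) = 0.84115.
With βγ = 0.84115: γ² = 1 + (βγ)² = 1.707533, and β = (βγ)/γ = 0.84115/1.30673 = 0.6437.

0.6437c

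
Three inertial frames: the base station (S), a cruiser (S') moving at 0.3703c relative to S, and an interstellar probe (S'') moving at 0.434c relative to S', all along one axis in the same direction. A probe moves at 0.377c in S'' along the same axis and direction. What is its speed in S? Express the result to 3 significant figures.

First combine the probe and interstellar probe (S''→S'): u₁ = (0.377 + 0.434)/(1 + 0.377×0.434) = 0.811/1.163618 = 0.69696.
Then combine with the cruiser (S'→S): u = (0.69696 + 0.3703)/(1 + 0.69696×0.3703) = 1.06726/1.258084288 = 0.84832.

0.848c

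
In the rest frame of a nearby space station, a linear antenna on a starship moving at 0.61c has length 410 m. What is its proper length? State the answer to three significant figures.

Lorentz factor: γ = (1 − 0.3721)^(−1/2) = 1.262.
Proper length: L₀ = γ·L = 1.262 × 410 = 517 m.

517 m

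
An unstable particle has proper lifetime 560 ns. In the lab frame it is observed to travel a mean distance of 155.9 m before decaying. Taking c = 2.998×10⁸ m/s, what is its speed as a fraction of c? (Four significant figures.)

0.6805c

Let x = d/(cτ) = 155.9 m / (2.998×10⁸ m/s × 5.600×10^-7 s) = 0.9286. Since d = βγcτ, x = βγ = β/√(1−β²).
Solving: β² = x²/(1+x²) = 0.862298/1.862298 = 0.463029, so β = 0.6805.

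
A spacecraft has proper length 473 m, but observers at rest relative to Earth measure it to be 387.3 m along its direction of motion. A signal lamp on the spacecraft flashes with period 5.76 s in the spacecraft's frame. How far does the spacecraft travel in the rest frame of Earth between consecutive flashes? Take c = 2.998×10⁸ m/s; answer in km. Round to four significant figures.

1.211×10^6 km

γ = L₀/L = 473/387.3 = 1.22128.
β = √(1 − 1/γ²) = 0.57406. Lab-frame period = γτ = 1.22128×5.76 s = 7.0346 s. Distance = βc × γτ = 0.57406 × 2.998×10⁸ m/s × 7.0346 s = 1.2107×10^9 m = 1.211×10^6 km.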